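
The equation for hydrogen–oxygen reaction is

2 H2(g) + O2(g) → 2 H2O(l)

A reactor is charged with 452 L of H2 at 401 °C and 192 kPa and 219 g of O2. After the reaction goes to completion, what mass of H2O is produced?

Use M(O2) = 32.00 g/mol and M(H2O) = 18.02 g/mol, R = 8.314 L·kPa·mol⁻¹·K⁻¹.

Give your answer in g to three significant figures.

247 g

n(H2) = PV/RT = (192 × 452) / (8.314 × 674.15) = 15.48 mol
n(O2) = 219 / 32.00 = 6.844 mol
For 15.48 mol H2, stoichiometry requires (1/2) × 15.48 = 7.740 mol O2; 6.844 mol is available, so O2 is limiting.
n(H2O) = (2/1) × 6.844 = 13.69 mol
m(H2O) = 13.69 × 18.02 = 246.7 g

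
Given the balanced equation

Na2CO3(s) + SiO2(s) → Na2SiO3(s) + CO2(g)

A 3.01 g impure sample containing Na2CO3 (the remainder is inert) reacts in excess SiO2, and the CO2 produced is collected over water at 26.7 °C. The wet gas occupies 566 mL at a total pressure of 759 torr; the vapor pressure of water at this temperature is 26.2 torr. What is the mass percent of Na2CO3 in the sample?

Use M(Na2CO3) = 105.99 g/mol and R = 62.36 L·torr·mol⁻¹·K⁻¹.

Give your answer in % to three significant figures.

P(CO2) = 759 − 26.2 = 732.8 torr
n(CO2) = PV/RT = (732.8 × 0.5660) / (62.36 × 299.85) = 0.02218 mol
n(Na2CO3) = (1/1) × 0.02218 = 0.02218 mol
m(Na2CO3) = 0.02218 × 105.99 = 2.351 g
%Na2CO3 = 2.351 / 3.01 × 100 = 78.11%

78.1 %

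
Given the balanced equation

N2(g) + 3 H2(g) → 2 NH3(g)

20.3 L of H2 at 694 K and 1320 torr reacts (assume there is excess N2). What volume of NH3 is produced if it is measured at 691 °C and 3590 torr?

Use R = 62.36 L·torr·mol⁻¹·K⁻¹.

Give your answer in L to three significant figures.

n(H2) = PV/RT = (1320 × 20.3) / (62.36 × 694) = 0.6192 mol
n(NH3) = (2/3) × 0.6192 = 0.4128 mol
V = nRT/P = 0.4128 × 62.36 × 964.15 / 3590 = 6.913 L

6.91 L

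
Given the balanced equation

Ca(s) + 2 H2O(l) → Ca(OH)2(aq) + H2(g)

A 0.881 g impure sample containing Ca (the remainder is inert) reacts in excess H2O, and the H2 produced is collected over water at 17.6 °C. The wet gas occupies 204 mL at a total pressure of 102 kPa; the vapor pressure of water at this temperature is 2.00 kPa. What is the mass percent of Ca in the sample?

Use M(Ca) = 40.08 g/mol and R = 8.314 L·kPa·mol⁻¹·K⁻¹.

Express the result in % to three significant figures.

38.4 %

P(H2) = 102 − 2.00 = 100.0 kPa
n(H2) = PV/RT = (100.0 × 0.2040) / (8.314 × 290.75) = 0.008439 mol
n(Ca) = (1/1) × 0.008439 = 0.008439 mol
m(Ca) = 0.008439 × 40.08 = 0.3382 g
%Ca = 0.3382 / 0.881 × 100 = 38.39%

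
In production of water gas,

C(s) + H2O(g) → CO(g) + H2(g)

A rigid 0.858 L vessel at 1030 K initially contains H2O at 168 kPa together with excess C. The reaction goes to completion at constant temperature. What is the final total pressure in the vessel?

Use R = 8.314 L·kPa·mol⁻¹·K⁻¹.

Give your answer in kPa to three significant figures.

At constant T and V, P ∝ n(gas): 1 mol gas → 2 mol gas.
P_final = (2/1) × 168 = 336.0 kPa

336 kPa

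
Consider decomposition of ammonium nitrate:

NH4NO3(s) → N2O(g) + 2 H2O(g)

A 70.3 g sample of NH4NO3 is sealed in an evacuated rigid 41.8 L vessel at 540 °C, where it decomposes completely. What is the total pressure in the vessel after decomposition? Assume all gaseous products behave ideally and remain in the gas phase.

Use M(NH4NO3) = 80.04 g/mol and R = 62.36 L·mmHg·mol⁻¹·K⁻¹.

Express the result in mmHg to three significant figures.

3200 mmHg

n(NH4NO3) = 70.3 / 80.04 = 0.8783 mol
n(gas produced) = (3/1) × 0.8783 = 2.635 mol
P = nRT/V = 2.635 × 62.36 × 813.15 / 41.8 = 3197 mmHg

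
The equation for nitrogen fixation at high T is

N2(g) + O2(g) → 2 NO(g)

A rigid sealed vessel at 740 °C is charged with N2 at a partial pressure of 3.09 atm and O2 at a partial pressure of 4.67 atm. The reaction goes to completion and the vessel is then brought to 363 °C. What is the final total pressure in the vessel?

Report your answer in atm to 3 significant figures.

4.87 atm

Because the vessel is rigid and T is held at 740 °C, work the stoichiometry in partial pressures (P_i = n_iRT/V).
P(O2) required for 3.09 atm of N2 = (1/1) × 3.09 = 3.090 atm; available 4.67 atm, so N2 is limiting.
P(O2) remaining = 4.67 − (1/1) × 3.09 = 1.580 atm
P(gaseous products) = (2)/1 × 3.09 = 6.180 atm
P_total at 740 °C = 1.580 + 6.180 = 7.760 atm
Scaling to 363 °C: P = 7.760 × 636.15/1013.15 = 4.872 atm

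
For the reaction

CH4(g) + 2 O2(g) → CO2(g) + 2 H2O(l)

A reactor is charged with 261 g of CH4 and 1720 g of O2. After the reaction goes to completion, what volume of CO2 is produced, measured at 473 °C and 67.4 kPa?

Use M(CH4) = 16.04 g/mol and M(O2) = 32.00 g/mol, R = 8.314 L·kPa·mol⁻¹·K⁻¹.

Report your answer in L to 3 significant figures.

n(CH4) = 261 / 16.04 = 16.27 mol
n(O2) = 1720 / 32.00 = 53.75 mol
For 16.27 mol CH4, stoichiometry requires (2/1) × 16.27 = 32.54 mol O2; 53.75 mol is available, so CH4 is limiting.
n(CO2) = (1/1) × 16.27 = 16.27 mol
V(CO2) = nRT/P = 16.27 × 8.314 × 746.15 / 67.4 = 1497 L

1500 L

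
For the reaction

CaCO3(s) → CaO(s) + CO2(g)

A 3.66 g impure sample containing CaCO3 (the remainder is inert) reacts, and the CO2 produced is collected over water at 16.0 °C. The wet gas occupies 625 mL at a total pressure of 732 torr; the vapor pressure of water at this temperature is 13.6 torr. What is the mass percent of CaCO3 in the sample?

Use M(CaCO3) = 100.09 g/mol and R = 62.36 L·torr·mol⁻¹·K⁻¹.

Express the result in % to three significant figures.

68.1 %

P(CO2) = 732 − 13.6 = 718.4 torr
n(CO2) = PV/RT = (718.4 × 0.6250) / (62.36 × 289.15) = 0.02490 mol
n(CaCO3) = (1/1) × 0.02490 = 0.02490 mol
m(CaCO3) = 0.02490 × 100.09 = 2.492 g
%CaCO3 = 2.492 / 3.66 × 100 = 68.09%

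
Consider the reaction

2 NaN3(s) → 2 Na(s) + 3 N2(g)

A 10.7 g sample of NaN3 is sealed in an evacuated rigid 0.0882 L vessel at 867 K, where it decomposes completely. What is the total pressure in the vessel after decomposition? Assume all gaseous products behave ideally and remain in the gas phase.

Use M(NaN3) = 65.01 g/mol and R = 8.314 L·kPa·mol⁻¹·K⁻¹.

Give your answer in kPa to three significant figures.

n(NaN3) = 10.7 / 65.01 = 0.1646 mol
n(gas produced) = (3/2) × 0.1646 = 0.2469 mol
P = nRT/V = 0.2469 × 8.314 × 867 / 0.0882 = 20180 kPa

20200 kPa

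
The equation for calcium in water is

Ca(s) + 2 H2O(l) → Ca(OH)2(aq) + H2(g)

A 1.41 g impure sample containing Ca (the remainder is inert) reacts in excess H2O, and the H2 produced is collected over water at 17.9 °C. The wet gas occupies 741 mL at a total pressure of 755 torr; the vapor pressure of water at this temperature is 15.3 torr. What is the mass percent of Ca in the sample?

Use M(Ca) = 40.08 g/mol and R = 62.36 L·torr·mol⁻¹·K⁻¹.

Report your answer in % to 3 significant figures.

P(H2) = 755 − 15.3 = 739.7 torr
n(H2) = PV/RT = (739.7 × 0.7410) / (62.36 × 291.05) = 0.03020 mol
n(Ca) = (1/1) × 0.03020 = 0.03020 mol
m(Ca) = 0.03020 × 40.08 = 1.210 g
%Ca = 1.210 / 1.41 × 100 = 85.82%

85.8 %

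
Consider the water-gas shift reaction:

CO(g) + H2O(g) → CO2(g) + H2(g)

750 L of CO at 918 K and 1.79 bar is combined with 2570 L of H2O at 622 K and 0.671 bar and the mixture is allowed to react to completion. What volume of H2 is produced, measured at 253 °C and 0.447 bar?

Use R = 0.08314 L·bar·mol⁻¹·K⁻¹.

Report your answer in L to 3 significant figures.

n(CO) = PV/RT = (1.79 × 750) / (0.08314 × 918) = 17.59 mol
n(H2O) = PV/RT = (0.671 × 2570) / (0.08314 × 622) = 33.35 mol
For 17.59 mol CO, stoichiometry requires (1/1) × 17.59 = 17.59 mol H2O; 33.35 mol is available, so CO is limiting.
n(H2) = (1/1) × 17.59 = 17.59 mol
V(H2) = nRT/P = 17.59 × 0.08314 × 526.15 / 0.447 = 1721 L

1720 L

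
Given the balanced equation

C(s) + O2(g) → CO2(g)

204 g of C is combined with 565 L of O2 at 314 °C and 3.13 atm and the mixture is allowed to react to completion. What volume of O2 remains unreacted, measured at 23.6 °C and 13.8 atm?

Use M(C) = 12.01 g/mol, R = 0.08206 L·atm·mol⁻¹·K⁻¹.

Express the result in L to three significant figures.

n(C) = 204 / 12.01 = 16.99 mol
n(O2) = PV/RT = (3.13 × 565) / (0.08206 × 587.15) = 36.70 mol
For 16.99 mol C, stoichiometry requires (1/1) × 16.99 = 16.99 mol O2; 36.70 mol is available, so C is limiting.
n(O2) consumed = (1/1) × 16.99 = 16.99 mol; remaining = 36.70 − 16.99 = 19.71 mol
V(O2) = nRT/P = 19.71 × 0.08206 × 296.75 / 13.8 = 34.78 L

34.8 L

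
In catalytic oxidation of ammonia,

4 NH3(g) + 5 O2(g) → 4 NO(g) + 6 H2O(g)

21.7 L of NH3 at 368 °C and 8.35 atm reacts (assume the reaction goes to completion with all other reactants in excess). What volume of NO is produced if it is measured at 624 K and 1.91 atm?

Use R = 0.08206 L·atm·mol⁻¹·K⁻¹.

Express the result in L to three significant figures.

92.3 L

n(NH3) = PV/RT = (8.35 × 21.7) / (0.08206 × 641.15) = 3.444 mol
n(NO) = (4/4) × 3.444 = 3.444 mol
V = nRT/P = 3.444 × 0.08206 × 624 / 1.91 = 92.33 L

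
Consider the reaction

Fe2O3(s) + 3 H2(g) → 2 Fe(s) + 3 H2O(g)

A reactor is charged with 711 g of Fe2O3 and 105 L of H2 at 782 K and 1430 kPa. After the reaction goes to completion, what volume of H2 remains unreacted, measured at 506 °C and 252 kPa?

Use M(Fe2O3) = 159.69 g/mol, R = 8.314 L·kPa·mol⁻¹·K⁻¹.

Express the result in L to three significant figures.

n(Fe2O3) = 711 / 159.69 = 4.452 mol
n(H2) = PV/RT = (1430 × 105) / (8.314 × 782) = 23.09 mol
For 4.452 mol Fe2O3, stoichiometry requires (3/1) × 4.452 = 13.36 mol H2; 23.09 mol is available, so Fe2O3 is limiting.
n(H2) consumed = (3/1) × 4.452 = 13.36 mol; remaining = 23.09 − 13.36 = 9.730 mol
V(H2) = nRT/P = 9.730 × 8.314 × 779.15 / 252 = 250.1 L

250 L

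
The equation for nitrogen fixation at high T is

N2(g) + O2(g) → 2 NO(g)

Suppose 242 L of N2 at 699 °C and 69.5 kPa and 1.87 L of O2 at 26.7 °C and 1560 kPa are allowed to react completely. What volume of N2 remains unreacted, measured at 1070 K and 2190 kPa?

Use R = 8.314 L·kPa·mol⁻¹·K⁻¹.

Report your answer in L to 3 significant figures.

n(N2) = PV/RT = (69.5 × 242) / (8.314 × 972.15) = 2.081 mol
n(O2) = PV/RT = (1560 × 1.87) / (8.314 × 299.85) = 1.170 mol
For 2.081 mol N2, stoichiometry requires (1/1) × 2.081 = 2.081 mol O2; 1.170 mol is available, so O2 is limiting.
n(N2) consumed = (1/1) × 1.170 = 1.170 mol; remaining = 2.081 − 1.170 = 0.9110 mol
V(N2) = nRT/P = 0.9110 × 8.314 × 1070 / 2190 = 3.701 L

3.70 L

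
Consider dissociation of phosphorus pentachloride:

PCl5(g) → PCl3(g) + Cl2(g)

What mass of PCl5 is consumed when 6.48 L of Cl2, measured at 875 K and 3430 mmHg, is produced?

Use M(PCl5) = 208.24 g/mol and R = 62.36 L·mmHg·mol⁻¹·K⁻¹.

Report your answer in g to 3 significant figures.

84.8 g

n(Cl2) = PV/RT = (3430 × 6.48) / (62.36 × 875) = 0.4073 mol
n(PCl5) = (1/1) × 0.4073 = 0.4073 mol
m(PCl5) = 0.4073 × 208.24 = 84.82 g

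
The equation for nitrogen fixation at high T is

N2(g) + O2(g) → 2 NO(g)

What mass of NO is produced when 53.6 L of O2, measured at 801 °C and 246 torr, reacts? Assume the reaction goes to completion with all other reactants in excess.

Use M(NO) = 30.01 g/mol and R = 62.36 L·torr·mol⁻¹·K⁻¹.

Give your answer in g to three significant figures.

11.8 g

n(O2) = PV/RT = (246 × 53.6) / (62.36 × 1074.15) = 0.1968 mol
n(NO) = (2/1) × 0.1968 = 0.3936 mol
m(NO) = 0.3936 × 30.01 = 11.81 g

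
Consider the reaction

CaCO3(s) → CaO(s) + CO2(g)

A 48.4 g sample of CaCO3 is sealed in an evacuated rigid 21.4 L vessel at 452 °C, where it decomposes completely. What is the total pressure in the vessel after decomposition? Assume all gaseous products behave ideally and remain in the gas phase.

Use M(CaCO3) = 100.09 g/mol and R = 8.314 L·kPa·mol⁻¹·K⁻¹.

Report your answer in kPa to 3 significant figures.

n(CaCO3) = 48.4 / 100.09 = 0.4836 mol
n(gas produced) = (1/1) × 0.4836 = 0.4836 mol
P = nRT/V = 0.4836 × 8.314 × 725.15 / 21.4 = 136.2 kPa

136 kPa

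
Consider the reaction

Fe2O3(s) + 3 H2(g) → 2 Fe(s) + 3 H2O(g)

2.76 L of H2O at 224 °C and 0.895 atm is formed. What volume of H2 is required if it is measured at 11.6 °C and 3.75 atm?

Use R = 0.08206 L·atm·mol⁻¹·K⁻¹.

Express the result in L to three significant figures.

n(H2O) = PV/RT = (0.895 × 2.76) / (0.08206 × 497.15) = 0.06055 mol
n(H2) = (3/3) × 0.06055 = 0.06055 mol
V = nRT/P = 0.06055 × 0.08206 × 284.75 / 3.75 = 0.3773 L

0.377 L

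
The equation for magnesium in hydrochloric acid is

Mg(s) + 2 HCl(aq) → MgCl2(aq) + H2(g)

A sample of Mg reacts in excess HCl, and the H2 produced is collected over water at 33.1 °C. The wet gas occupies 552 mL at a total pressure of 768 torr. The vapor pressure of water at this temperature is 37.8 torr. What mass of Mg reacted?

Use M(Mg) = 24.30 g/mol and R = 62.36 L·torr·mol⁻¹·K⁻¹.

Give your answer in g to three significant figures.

P(H2) = 768 − 37.8 = 730.2 torr
n(H2) = PV/RT = (730.2 × 0.5520) / (62.36 × 306.25) = 0.02111 mol
n(Mg) = (1/1) × 0.02111 = 0.02111 mol
m(Mg) = 0.02111 × 24.30 = 0.5130 g

0.513 g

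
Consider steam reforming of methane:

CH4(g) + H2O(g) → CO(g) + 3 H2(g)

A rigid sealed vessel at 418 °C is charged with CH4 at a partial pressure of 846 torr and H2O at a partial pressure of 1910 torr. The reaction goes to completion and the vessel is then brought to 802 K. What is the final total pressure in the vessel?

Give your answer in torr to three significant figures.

At constant V, partial pressures at 418 °C are proportional to moles, so apply stoichiometry directly to pressures.
P(H2O) required for 846 torr of CH4 = (1/1) × 846 = 846.0 torr; available 1910 torr, so CH4 is limiting.
P(H2O) remaining = 1910 − (1/1) × 846 = 1064 torr
P(gaseous products) = (1+3)/1 × 846 = 3384 torr
P_total at 418 °C = 1064 + 3384 = 4448 torr
Scaling to 802 K: P = 4448 × 802/691.15 = 5161 torr

5160 torr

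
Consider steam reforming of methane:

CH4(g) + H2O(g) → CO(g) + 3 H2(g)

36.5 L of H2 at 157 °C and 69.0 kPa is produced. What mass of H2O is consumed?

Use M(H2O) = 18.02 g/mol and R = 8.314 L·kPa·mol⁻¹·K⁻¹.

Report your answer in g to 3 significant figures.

4.23 g

n(H2) = PV/RT = (69.0 × 36.5) / (8.314 × 430.15) = 0.7042 mol
n(H2O) = (1/3) × 0.7042 = 0.2347 mol
m(H2O) = 0.2347 × 18.02 = 4.229 g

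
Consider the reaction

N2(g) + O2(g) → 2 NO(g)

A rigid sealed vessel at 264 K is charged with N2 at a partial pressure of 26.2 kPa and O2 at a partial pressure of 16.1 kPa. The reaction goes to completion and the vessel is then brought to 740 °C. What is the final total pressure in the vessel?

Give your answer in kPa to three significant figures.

With V and T fixed, P_i ∝ n_i, so the mole ratios apply directly to partial pressures at 264 K.
P(O2) required for 26.2 kPa of N2 = (1/1) × 26.2 = 26.20 kPa; available 16.1 kPa, so O2 is limiting.
P(N2) remaining = 26.2 − (1/1) × 16.1 = 10.10 kPa
P(gaseous products) = (2)/1 × 16.1 = 32.20 kPa
P_total at 264 K = 10.10 + 32.20 = 42.30 kPa
Scaling to 740 °C: P = 42.30 × 1013.15/264 = 162.3 kPa

162 kPa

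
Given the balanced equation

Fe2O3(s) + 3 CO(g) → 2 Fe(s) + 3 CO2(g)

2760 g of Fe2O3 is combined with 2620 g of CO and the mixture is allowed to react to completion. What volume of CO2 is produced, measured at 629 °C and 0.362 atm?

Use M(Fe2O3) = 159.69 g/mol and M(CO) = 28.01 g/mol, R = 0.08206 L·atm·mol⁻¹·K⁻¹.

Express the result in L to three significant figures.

n(Fe2O3) = 2760 / 159.69 = 17.28 mol
n(CO) = 2620 / 28.01 = 93.54 mol
For 17.28 mol Fe2O3, stoichiometry requires (3/1) × 17.28 = 51.84 mol CO; 93.54 mol is available, so Fe2O3 is limiting.
n(CO2) = (3/1) × 17.28 = 51.84 mol
V(CO2) = nRT/P = 51.84 × 0.08206 × 902.15 / 0.362 = 10600 L

10600 L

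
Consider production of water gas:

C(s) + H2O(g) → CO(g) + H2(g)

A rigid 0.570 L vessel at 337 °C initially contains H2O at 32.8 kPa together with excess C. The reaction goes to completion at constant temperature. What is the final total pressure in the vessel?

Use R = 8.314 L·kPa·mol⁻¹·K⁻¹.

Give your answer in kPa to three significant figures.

At constant T and V, P ∝ n(gas): 1 mol gas → 2 mol gas.
P_final = (2/1) × 32.8 = 65.60 kPa

65.6 kPa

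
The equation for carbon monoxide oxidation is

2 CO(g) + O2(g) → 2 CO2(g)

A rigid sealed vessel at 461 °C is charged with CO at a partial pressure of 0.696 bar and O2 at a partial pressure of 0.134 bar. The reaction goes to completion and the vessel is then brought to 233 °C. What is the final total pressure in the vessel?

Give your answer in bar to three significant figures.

0.480 bar

At constant V, partial pressures at 461 °C are proportional to moles, so apply stoichiometry directly to pressures.
P(O2) required for 0.696 bar of CO = (1/2) × 0.696 = 0.3480 bar; available 0.134 bar, so O2 is limiting.
P(CO) remaining = 0.696 − (2/1) × 0.134 = 0.4280 bar
P(gaseous products) = (2)/1 × 0.134 = 0.2680 bar
P_total at 461 °C = 0.4280 + 0.2680 = 0.6960 bar
Scaling to 233 °C: P = 0.6960 × 506.15/734.15 = 0.4798 bar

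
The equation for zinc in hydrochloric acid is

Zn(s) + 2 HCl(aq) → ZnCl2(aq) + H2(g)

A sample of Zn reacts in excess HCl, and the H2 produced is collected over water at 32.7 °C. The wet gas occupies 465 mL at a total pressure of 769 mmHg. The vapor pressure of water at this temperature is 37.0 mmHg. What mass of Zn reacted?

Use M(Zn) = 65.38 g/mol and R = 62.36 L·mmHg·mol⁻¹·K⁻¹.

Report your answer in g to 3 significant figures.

P(H2) = 769 − 37.0 = 732.0 mmHg
n(H2) = PV/RT = (732.0 × 0.4650) / (62.36 × 305.85) = 0.01785 mol
n(Zn) = (1/1) × 0.01785 = 0.01785 mol
m(Zn) = 0.01785 × 65.38 = 1.167 g

1.17 g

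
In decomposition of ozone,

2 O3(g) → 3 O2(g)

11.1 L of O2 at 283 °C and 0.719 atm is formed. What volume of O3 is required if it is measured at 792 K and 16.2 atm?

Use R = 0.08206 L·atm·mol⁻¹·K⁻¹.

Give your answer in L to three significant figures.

n(O2) = PV/RT = (0.719 × 11.1) / (0.08206 × 556.15) = 0.1749 mol
n(O3) = (2/3) × 0.1749 = 0.1166 mol
V = nRT/P = 0.1166 × 0.08206 × 792 / 16.2 = 0.4678 L

0.468 L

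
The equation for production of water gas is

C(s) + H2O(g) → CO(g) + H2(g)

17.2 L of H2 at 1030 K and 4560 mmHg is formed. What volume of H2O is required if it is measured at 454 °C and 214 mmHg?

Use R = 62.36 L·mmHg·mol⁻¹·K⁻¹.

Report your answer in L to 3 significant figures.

259 L

n(H2) = PV/RT = (4560 × 17.2) / (62.36 × 1030) = 1.221 mol
n(H2O) = (1/1) × 1.221 = 1.221 mol
V = nRT/P = 1.221 × 62.36 × 727.15 / 214 = 258.7 L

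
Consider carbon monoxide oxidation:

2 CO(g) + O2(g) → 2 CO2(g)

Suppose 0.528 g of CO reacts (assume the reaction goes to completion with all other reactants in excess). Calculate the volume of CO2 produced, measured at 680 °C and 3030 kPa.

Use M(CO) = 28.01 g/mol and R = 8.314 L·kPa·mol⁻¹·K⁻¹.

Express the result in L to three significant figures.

n(CO) = 0.5280 / 28.01 = 0.01885 mol
n(CO2) = (2/2) × 0.01885 = 0.01885 mol
V = nRT/P = 0.01885 × 8.314 × 953.15 / 3030 = 0.04930 L

0.0493 L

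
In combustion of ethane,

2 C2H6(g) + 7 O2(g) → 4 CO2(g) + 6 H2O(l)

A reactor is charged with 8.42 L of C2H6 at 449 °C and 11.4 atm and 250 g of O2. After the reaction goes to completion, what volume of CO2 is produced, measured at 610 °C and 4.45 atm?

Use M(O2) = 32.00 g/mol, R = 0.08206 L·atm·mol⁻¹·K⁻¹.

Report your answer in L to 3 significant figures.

52.8 L

n(C2H6) = PV/RT = (11.4 × 8.42) / (0.08206 × 722.15) = 1.620 mol
n(O2) = 250 / 32.00 = 7.812 mol
For 1.620 mol C2H6, stoichiometry requires (7/2) × 1.620 = 5.670 mol O2; 7.812 mol is available, so C2H6 is limiting.
n(CO2) = (4/2) × 1.620 = 3.240 mol
V(CO2) = nRT/P = 3.240 × 0.08206 × 883.15 / 4.45 = 52.77 L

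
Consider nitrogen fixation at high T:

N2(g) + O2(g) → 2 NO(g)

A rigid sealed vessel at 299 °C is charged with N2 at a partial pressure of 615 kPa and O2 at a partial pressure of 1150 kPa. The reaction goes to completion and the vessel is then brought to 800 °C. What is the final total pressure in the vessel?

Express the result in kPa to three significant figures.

3310 kPa

With V and T fixed, P_i ∝ n_i, so the mole ratios apply directly to partial pressures at 299 °C.
P(O2) required for 615 kPa of N2 = (1/1) × 615 = 615.0 kPa; available 1150 kPa, so N2 is limiting.
P(O2) remaining = 1150 − (1/1) × 615 = 535.0 kPa
P(gaseous products) = (2)/1 × 615 = 1230 kPa
P_total at 299 °C = 535.0 + 1230 = 1765 kPa
Scaling to 800 °C: P = 1765 × 1073.15/572.15 = 3311 kPa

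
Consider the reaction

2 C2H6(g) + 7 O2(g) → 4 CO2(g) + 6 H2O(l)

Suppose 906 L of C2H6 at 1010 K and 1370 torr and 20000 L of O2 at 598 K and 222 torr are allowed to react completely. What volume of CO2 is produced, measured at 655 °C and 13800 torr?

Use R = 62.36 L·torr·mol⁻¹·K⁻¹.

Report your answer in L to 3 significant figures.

165 L

n(C2H6) = PV/RT = (1370 × 906) / (62.36 × 1010) = 19.71 mol
n(O2) = PV/RT = (222 × 20000) / (62.36 × 598) = 119.1 mol
For 19.71 mol C2H6, stoichiometry requires (7/2) × 19.71 = 68.98 mol O2; 119.1 mol is available, so C2H6 is limiting.
n(CO2) = (4/2) × 19.71 = 39.42 mol
V(CO2) = nRT/P = 39.42 × 62.36 × 928.15 / 13800 = 165.3 L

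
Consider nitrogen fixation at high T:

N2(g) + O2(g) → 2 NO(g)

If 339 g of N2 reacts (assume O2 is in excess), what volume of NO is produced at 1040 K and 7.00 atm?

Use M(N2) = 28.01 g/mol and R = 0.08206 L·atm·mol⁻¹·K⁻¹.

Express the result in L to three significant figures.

n(N2) = 339.0 / 28.01 = 12.10 mol
n(NO) = (2/1) × 12.10 = 24.20 mol
V = nRT/P = 24.20 × 0.08206 × 1040 / 7.00 = 295.0 L

295 L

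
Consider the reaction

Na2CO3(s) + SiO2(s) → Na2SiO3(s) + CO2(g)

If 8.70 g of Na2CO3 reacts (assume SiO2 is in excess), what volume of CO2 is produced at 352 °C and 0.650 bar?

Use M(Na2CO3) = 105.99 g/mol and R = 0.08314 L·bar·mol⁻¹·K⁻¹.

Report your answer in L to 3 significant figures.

n(Na2CO3) = 8.700 / 105.99 = 0.08208 mol
n(CO2) = (1/1) × 0.08208 = 0.08208 mol
V = nRT/P = 0.08208 × 0.08314 × 625.15 / 0.650 = 6.563 L

6.56 L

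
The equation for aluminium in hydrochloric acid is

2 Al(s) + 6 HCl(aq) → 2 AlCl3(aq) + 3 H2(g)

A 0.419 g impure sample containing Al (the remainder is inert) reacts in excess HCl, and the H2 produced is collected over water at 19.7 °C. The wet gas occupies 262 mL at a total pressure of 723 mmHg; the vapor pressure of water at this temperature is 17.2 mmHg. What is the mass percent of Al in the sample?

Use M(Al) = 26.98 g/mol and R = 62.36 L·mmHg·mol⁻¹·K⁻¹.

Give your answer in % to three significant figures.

43.5 %

P(H2) = 723 − 17.2 = 705.8 mmHg
n(H2) = PV/RT = (705.8 × 0.2620) / (62.36 × 292.85) = 0.01013 mol
n(Al) = (2/3) × 0.01013 = 0.006753 mol
m(Al) = 0.006753 × 26.98 = 0.1822 g
%Al = 0.1822 / 0.419 × 100 = 43.48%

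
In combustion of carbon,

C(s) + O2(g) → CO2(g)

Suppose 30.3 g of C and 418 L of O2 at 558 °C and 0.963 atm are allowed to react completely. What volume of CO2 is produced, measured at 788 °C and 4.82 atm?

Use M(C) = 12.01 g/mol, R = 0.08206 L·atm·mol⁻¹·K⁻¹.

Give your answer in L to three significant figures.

45.6 L

n(C) = 30.3 / 12.01 = 2.523 mol
n(O2) = PV/RT = (0.963 × 418) / (0.08206 × 831.15) = 5.902 mol
For 2.523 mol C, stoichiometry requires (1/1) × 2.523 = 2.523 mol O2; 5.902 mol is available, so C is limiting.
n(CO2) = (1/1) × 2.523 = 2.523 mol
V(CO2) = nRT/P = 2.523 × 0.08206 × 1061.15 / 4.82 = 45.58 L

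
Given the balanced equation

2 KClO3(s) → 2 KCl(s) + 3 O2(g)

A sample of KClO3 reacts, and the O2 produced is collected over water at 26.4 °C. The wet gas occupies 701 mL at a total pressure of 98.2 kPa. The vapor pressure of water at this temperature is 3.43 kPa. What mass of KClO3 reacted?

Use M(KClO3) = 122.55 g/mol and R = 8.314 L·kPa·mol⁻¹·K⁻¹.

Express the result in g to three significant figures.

2.18 g

P(O2) = 98.2 − 3.43 = 94.77 kPa
n(O2) = PV/RT = (94.77 × 0.7010) / (8.314 × 299.55) = 0.02668 mol
n(KClO3) = (2/3) × 0.02668 = 0.01779 mol
m(KClO3) = 0.01779 × 122.55 = 2.180 g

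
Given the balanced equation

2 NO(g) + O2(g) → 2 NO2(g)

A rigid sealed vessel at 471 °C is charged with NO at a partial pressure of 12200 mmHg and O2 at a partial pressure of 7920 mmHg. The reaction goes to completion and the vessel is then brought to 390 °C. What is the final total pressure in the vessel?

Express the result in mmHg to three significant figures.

With V and T fixed, P_i ∝ n_i, so the mole ratios apply directly to partial pressures at 471 °C.
P(O2) required for 12200 mmHg of NO = (1/2) × 12200 = 6100 mmHg; available 7920 mmHg, so NO is limiting.
P(O2) remaining = 7920 − (1/2) × 12200 = 1820 mmHg
P(gaseous products) = (2)/2 × 12200 = 12200 mmHg
P_total at 471 °C = 1820 + 12200 = 14020 mmHg
Scaling to 390 °C: P = 14020 × 663.15/744.15 = 12490 mmHg

12500 mmHg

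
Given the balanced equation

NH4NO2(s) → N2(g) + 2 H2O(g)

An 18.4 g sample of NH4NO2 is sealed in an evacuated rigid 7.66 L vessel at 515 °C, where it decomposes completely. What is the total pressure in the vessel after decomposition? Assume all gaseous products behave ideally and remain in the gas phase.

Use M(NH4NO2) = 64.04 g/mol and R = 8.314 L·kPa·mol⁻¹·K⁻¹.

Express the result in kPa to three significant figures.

737 kPa

n(NH4NO2) = 18.4 / 64.04 = 0.2873 mol
n(gas produced) = (3/1) × 0.2873 = 0.8619 mol
P = nRT/V = 0.8619 × 8.314 × 788.15 / 7.66 = 737.3 kPa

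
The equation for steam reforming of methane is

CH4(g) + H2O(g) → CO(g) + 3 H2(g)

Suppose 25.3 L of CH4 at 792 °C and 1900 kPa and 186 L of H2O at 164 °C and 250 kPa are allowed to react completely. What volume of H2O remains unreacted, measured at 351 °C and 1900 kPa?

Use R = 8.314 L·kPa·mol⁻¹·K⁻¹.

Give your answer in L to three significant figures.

20.1 L

n(CH4) = PV/RT = (1900 × 25.3) / (8.314 × 1065.15) = 5.428 mol
n(H2O) = PV/RT = (250 × 186) / (8.314 × 437.15) = 12.79 mol
For 5.428 mol CH4, stoichiometry requires (1/1) × 5.428 = 5.428 mol H2O; 12.79 mol is available, so CH4 is limiting.
n(H2O) consumed = (1/1) × 5.428 = 5.428 mol; remaining = 12.79 − 5.428 = 7.362 mol
V(H2O) = nRT/P = 7.362 × 8.314 × 624.15 / 1900 = 20.11 L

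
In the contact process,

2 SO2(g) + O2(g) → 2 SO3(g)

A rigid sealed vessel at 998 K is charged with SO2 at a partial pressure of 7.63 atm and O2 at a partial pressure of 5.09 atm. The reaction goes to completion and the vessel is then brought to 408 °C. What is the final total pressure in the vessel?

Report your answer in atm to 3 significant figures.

6.08 atm

Because the vessel is rigid and T is held at 998 K, work the stoichiometry in partial pressures (P_i = n_iRT/V).
P(O2) required for 7.63 atm of SO2 = (1/2) × 7.63 = 3.815 atm; available 5.09 atm, so SO2 is limiting.
P(O2) remaining = 5.09 − (1/2) × 7.63 = 1.275 atm
P(gaseous products) = (2)/2 × 7.63 = 7.630 atm
P_total at 998 K = 1.275 + 7.630 = 8.905 atm
Scaling to 408 °C: P = 8.905 × 681.15/998 = 6.078 atm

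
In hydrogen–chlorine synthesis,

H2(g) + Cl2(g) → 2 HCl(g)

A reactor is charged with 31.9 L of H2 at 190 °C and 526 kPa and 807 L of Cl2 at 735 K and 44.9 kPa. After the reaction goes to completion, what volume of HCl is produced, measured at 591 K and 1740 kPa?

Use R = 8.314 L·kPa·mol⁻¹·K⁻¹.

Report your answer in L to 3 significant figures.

24.6 L

n(H2) = PV/RT = (526 × 31.9) / (8.314 × 463.15) = 4.358 mol
n(Cl2) = PV/RT = (44.9 × 807) / (8.314 × 735) = 5.930 mol
For 4.358 mol H2, stoichiometry requires (1/1) × 4.358 = 4.358 mol Cl2; 5.930 mol is available, so H2 is limiting.
n(HCl) = (2/1) × 4.358 = 8.716 mol
V(HCl) = nRT/P = 8.716 × 8.314 × 591 / 1740 = 24.61 L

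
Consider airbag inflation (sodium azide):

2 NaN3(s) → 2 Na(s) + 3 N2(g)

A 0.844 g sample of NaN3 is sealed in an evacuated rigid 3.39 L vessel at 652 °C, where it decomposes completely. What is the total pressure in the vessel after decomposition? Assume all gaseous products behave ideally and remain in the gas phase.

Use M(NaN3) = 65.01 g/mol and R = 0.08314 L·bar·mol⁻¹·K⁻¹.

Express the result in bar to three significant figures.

0.442 bar

n(NaN3) = 0.844 / 65.01 = 0.01298 mol
n(gas produced) = (3/2) × 0.01298 = 0.01947 mol
P = nRT/V = 0.01947 × 0.08314 × 925.15 / 3.39 = 0.4418 bar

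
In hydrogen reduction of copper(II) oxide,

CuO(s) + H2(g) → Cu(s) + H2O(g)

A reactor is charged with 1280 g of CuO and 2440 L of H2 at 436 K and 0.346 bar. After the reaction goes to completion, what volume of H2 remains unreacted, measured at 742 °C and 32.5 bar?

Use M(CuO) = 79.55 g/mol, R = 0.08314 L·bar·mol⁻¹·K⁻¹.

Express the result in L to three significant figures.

n(CuO) = 1280 / 79.55 = 16.09 mol
n(H2) = PV/RT = (0.346 × 2440) / (0.08314 × 436) = 23.29 mol
For 16.09 mol CuO, stoichiometry requires (1/1) × 16.09 = 16.09 mol H2; 23.29 mol is available, so CuO is limiting.
n(H2) consumed = (1/1) × 16.09 = 16.09 mol; remaining = 23.29 − 16.09 = 7.200 mol
V(H2) = nRT/P = 7.200 × 0.08314 × 1015.15 / 32.5 = 18.70 L

18.7 L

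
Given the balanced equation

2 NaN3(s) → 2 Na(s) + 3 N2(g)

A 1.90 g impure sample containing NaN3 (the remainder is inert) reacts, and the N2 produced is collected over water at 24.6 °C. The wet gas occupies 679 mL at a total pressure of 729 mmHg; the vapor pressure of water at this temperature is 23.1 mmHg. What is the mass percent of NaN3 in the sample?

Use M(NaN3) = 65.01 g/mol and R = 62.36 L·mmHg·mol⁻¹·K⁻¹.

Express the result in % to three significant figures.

P(N2) = 729 − 23.1 = 705.9 mmHg
n(N2) = PV/RT = (705.9 × 0.6790) / (62.36 × 297.75) = 0.02581 mol
n(NaN3) = (2/3) × 0.02581 = 0.01721 mol
m(NaN3) = 0.01721 × 65.01 = 1.119 g
%NaN3 = 1.119 / 1.90 × 100 = 58.89%

58.9 %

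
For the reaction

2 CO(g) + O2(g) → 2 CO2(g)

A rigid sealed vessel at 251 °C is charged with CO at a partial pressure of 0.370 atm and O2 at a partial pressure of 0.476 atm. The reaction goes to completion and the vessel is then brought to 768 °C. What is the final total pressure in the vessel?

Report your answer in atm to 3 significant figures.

1.31 atm

With V and T fixed, P_i ∝ n_i, so the mole ratios apply directly to partial pressures at 251 °C.
P(O2) required for 0.370 atm of CO = (1/2) × 0.370 = 0.1850 atm; available 0.476 atm, so CO is limiting.
P(O2) remaining = 0.476 − (1/2) × 0.370 = 0.2910 atm
P(gaseous products) = (2)/2 × 0.370 = 0.3700 atm
P_total at 251 °C = 0.2910 + 0.3700 = 0.6610 atm
Scaling to 768 °C: P = 0.6610 × 1041.15/524.15 = 1.313 atm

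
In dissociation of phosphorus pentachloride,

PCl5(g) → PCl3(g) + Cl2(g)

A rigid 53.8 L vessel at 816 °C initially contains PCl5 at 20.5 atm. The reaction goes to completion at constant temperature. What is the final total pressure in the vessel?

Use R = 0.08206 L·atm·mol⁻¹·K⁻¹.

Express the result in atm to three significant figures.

41.0 atm

At constant T and V, P ∝ n(gas): 1 mol gas → 2 mol gas.
P_final = (2/1) × 20.5 = 41.00 atm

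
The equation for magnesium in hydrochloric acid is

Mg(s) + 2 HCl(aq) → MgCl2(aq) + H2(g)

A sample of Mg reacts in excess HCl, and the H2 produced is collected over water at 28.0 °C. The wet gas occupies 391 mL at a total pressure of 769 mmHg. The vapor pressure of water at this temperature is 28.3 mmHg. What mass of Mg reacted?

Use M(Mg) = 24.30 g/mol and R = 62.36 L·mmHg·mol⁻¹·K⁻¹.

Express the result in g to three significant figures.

0.375 g

P(H2) = 769 − 28.3 = 740.7 mmHg
n(H2) = PV/RT = (740.7 × 0.3910) / (62.36 × 301.15) = 0.01542 mol
n(Mg) = (1/1) × 0.01542 = 0.01542 mol
m(Mg) = 0.01542 × 24.30 = 0.3747 g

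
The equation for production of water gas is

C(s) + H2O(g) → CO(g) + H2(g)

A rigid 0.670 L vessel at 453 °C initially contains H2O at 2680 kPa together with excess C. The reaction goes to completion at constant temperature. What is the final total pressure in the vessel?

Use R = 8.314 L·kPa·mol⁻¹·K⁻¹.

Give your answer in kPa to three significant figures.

5360 kPa

Since T and V are fixed, P_final/P_initial = n_final/n_initial = 2/1.
P_final = (2/1) × 2680 = 5360 kPa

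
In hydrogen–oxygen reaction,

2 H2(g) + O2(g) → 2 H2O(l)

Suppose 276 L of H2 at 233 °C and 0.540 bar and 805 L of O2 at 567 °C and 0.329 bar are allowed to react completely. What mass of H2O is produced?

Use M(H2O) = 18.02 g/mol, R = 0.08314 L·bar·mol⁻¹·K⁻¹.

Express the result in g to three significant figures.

n(H2) = PV/RT = (0.540 × 276) / (0.08314 × 506.15) = 3.542 mol
n(O2) = PV/RT = (0.329 × 805) / (0.08314 × 840.15) = 3.792 mol
For 3.542 mol H2, stoichiometry requires (1/2) × 3.542 = 1.771 mol O2; 3.792 mol is available, so H2 is limiting.
n(H2O) = (2/2) × 3.542 = 3.542 mol
m(H2O) = 3.542 × 18.02 = 63.83 g

63.8 g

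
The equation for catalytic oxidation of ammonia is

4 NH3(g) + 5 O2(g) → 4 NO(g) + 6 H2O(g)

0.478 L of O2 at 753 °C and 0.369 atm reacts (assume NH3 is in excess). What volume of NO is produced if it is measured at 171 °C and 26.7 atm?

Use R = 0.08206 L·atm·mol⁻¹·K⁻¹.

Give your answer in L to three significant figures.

n(O2) = PV/RT = (0.369 × 0.478) / (0.08206 × 1026.15) = 0.002095 mol
n(NO) = (4/5) × 0.002095 = 0.001676 mol
V = nRT/P = 0.001676 × 0.08206 × 444.15 / 26.7 = 0.002288 L

0.00229 L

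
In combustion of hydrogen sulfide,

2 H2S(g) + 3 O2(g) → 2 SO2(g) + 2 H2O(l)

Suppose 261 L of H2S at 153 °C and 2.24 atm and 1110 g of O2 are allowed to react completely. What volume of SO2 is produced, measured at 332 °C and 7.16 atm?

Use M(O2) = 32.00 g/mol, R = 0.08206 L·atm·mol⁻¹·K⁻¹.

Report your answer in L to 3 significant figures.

116 L

n(H2S) = PV/RT = (2.24 × 261) / (0.08206 × 426.15) = 16.72 mol
n(O2) = 1110 / 32.00 = 34.69 mol
For 16.72 mol H2S, stoichiometry requires (3/2) × 16.72 = 25.08 mol O2; 34.69 mol is available, so H2S is limiting.
n(SO2) = (2/2) × 16.72 = 16.72 mol
V(SO2) = nRT/P = 16.72 × 0.08206 × 605.15 / 7.16 = 116.0 L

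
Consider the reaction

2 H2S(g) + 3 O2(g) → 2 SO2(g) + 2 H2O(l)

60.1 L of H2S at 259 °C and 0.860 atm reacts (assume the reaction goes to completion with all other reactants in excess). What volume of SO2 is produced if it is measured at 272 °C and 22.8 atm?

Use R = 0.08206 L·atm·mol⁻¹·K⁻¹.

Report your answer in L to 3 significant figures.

n(H2S) = PV/RT = (0.860 × 60.1) / (0.08206 × 532.15) = 1.184 mol
n(SO2) = (2/2) × 1.184 = 1.184 mol
V = nRT/P = 1.184 × 0.08206 × 545.15 / 22.8 = 2.323 L

2.32 L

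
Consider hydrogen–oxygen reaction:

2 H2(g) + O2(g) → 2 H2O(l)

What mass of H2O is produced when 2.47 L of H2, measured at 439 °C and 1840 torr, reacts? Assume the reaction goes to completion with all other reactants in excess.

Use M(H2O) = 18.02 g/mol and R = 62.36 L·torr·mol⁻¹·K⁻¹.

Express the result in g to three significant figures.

n(H2) = PV/RT = (1840 × 2.47) / (62.36 × 712.15) = 0.1023 mol
n(H2O) = (2/2) × 0.1023 = 0.1023 mol
m(H2O) = 0.1023 × 18.02 = 1.843 g

1.84 g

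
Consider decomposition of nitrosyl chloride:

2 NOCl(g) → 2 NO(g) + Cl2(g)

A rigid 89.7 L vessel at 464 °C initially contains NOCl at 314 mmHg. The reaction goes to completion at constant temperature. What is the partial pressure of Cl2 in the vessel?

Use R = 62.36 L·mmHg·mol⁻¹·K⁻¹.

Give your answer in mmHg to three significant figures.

n(NOCl)₀ = PV/RT = (314 × 89.7) / (62.36 × 737.15) = 0.6127 mol
n(Cl2) = (1/2) × 0.6127 = 0.3064 mol
P(Cl2) = nRT/V = 0.3064 × 62.36 × 737.15 / 89.7 = 157.0 mmHg

157 mmHg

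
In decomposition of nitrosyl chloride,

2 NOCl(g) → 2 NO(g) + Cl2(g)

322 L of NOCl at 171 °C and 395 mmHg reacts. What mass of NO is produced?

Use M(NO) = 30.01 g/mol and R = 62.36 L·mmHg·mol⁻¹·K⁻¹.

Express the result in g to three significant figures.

n(NOCl) = PV/RT = (395 × 322) / (62.36 × 444.15) = 4.592 mol
n(NO) = (2/2) × 4.592 = 4.592 mol
m(NO) = 4.592 × 30.01 = 137.8 g

138 g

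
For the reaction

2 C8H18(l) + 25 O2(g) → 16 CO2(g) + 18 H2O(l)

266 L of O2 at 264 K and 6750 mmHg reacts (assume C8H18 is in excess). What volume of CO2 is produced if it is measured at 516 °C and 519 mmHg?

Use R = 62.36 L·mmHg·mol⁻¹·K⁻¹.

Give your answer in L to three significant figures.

n(O2) = PV/RT = (6750 × 266) / (62.36 × 264) = 109.1 mol
n(CO2) = (16/25) × 109.1 = 69.82 mol
V = nRT/P = 69.82 × 62.36 × 789.15 / 519 = 6620 L

6620 L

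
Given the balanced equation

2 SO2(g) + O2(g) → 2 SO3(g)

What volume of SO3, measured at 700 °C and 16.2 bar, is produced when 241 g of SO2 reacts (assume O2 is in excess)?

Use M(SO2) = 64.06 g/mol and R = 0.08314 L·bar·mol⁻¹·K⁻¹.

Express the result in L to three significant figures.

n(SO2) = 241.0 / 64.06 = 3.762 mol
n(SO3) = (2/2) × 3.762 = 3.762 mol
V = nRT/P = 3.762 × 0.08314 × 973.15 / 16.2 = 18.79 L

18.8 L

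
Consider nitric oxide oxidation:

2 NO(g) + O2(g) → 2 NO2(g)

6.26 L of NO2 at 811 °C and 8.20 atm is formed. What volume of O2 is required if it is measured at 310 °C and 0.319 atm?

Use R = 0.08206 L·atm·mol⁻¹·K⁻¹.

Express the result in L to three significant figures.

43.3 L

n(NO2) = PV/RT = (8.20 × 6.26) / (0.08206 × 1084.15) = 0.5770 mol
n(O2) = (1/2) × 0.5770 = 0.2885 mol
V = nRT/P = 0.2885 × 0.08206 × 583.15 / 0.319 = 43.28 L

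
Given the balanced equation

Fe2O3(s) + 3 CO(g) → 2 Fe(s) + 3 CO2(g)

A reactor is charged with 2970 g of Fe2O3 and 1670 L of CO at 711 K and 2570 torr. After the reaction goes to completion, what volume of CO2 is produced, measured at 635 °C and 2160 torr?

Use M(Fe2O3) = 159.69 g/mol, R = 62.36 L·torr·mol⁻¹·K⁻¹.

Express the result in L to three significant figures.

1460 L

n(Fe2O3) = 2970 / 159.69 = 18.60 mol
n(CO) = PV/RT = (2570 × 1670) / (62.36 × 711) = 96.80 mol
For 18.60 mol Fe2O3, stoichiometry requires (3/1) × 18.60 = 55.80 mol CO; 96.80 mol is available, so Fe2O3 is limiting.
n(CO2) = (3/1) × 18.60 = 55.80 mol
V(CO2) = nRT/P = 55.80 × 62.36 × 908.15 / 2160 = 1463 L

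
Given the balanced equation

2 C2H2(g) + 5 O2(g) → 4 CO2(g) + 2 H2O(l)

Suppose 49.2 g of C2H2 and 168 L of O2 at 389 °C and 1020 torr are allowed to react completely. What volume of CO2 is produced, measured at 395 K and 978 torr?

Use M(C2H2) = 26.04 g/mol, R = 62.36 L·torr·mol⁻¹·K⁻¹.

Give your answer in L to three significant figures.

83.6 L

n(C2H2) = 49.2 / 26.04 = 1.889 mol
n(O2) = PV/RT = (1020 × 168) / (62.36 × 662.15) = 4.150 mol
For 1.889 mol C2H2, stoichiometry requires (5/2) × 1.889 = 4.723 mol O2; 4.150 mol is available, so O2 is limiting.
n(CO2) = (4/5) × 4.150 = 3.320 mol
V(CO2) = nRT/P = 3.320 × 62.36 × 395 / 978 = 83.62 L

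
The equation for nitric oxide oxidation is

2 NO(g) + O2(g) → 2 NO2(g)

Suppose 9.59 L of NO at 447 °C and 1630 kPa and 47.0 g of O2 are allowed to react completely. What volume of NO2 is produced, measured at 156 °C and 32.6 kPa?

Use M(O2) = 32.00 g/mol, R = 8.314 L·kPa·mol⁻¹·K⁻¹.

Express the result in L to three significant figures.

286 L

n(NO) = PV/RT = (1630 × 9.59) / (8.314 × 720.15) = 2.611 mol
n(O2) = 47.0 / 32.00 = 1.469 mol
For 2.611 mol NO, stoichiometry requires (1/2) × 2.611 = 1.306 mol O2; 1.469 mol is available, so NO is limiting.
n(NO2) = (2/2) × 2.611 = 2.611 mol
V(NO2) = nRT/P = 2.611 × 8.314 × 429.15 / 32.6 = 285.8 L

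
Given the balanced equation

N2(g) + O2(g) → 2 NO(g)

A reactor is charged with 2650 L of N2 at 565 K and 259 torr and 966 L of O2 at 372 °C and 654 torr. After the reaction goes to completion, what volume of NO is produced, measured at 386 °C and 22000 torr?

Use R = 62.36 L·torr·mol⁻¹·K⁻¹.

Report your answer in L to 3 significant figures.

58.7 L

n(N2) = PV/RT = (259 × 2650) / (62.36 × 565) = 19.48 mol
n(O2) = PV/RT = (654 × 966) / (62.36 × 645.15) = 15.70 mol
For 19.48 mol N2, stoichiometry requires (1/1) × 19.48 = 19.48 mol O2; 15.70 mol is available, so O2 is limiting.
n(NO) = (2/1) × 15.70 = 31.40 mol
V(NO) = nRT/P = 31.40 × 62.36 × 659.15 / 22000 = 58.67 L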